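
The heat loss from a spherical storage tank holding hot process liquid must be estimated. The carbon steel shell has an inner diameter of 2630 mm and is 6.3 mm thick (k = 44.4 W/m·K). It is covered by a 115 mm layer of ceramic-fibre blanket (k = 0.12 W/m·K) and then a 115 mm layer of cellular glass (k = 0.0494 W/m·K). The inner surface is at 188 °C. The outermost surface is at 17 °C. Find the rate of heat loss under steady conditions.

For a spherical shell R = (1/r₁ − 1/r₂)/(4πk); film R = 1/(h·4πr²). In series:
R_carbon steel shell = (1/1.315 − 1/1.3213)/(4π×44.4) = 6.499×10^-6 K/W
R_ceramic-fibre blanket = (1/1.3213 − 1/1.4363)/(4π×0.12) = 0.04018 K/W
R_cellular glass = (1/1.4363 − 1/1.5513)/(4π×0.0494) = 0.08314 K/W
R_total = 0.1233 K/W
Q = ΔT/R_total = 171/0.1233

Q ≈ 1390 W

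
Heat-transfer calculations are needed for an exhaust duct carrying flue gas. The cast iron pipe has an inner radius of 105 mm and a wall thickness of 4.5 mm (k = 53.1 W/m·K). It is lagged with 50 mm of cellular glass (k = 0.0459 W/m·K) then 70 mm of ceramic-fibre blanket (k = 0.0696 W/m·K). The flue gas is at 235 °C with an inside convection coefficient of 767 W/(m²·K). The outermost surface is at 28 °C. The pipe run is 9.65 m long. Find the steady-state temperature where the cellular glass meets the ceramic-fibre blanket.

Cylindrical conduction, so R = ln(r₂/r₁)/(2πkL) per layer, in series:
R_inner film = 1/(h_i·2πr₁L) = 1/(767×2π×0.105×9.65) = 2.048×10^-4 K/W
R_cast iron pipe wall = ln(109.5/105)/(2π×53.1×9.65) = 1.303×10^-5 K/W
R_cellular glass = ln(159.5/109.5)/(2π×0.0459×9.65) = 0.1351 K/W
R_ceramic-fibre blanket = ln(229.5/159.5)/(2π×0.0696×9.65) = 0.08622 K/W
R_total = 0.2216 K/W
Q = ΔT/R_total = 207/0.2216
Q = 934 W
T_interface = T_inner − Q·ΣR(inner→interface) = 235 − 934×0.1354

T ≈ 109 °C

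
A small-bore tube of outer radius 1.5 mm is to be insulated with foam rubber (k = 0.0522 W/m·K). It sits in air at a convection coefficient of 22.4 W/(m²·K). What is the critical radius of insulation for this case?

r_cr ≈ 2.33 mm

For a cylinder r_cr = k/h = 0.0522/22.4
r_cr = 2.33 mm; since the bare radius (1.5 mm) is below r_cr, adding a thin layer of insulation will *increase* heat loss.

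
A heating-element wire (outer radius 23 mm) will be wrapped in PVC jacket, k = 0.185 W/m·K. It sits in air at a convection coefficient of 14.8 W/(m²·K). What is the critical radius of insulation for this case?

r_cr ≈ 12.5 mm

For a cylinder r_cr = k/h = 0.185/14.8
r_cr = 12.5 mm; since the bare radius (23 mm) is above r_cr, any added insulation will reduce heat loss.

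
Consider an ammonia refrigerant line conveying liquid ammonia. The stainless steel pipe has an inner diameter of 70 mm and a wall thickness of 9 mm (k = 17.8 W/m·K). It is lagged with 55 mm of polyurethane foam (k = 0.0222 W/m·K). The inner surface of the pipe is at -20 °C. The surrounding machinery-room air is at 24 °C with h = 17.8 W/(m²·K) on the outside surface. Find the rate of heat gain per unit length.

Treating each annulus and film as a series resistance:
R_stainless steel pipe wall = ln(44/35)/(2π×17.8×1) = 0.002046 K/W
R_polyurethane foam = ln(99/44)/(2π×0.0222×1) = 5.814 K/W
R_outer film = 1/(h_o·2πr_oL) = 1/(17.8×2π×0.099×1) = 0.09032 K/W
R_total = 5.906 K/W
Q = ΔT/R_total = 44/5.906

q′ ≈ 7.45 W/m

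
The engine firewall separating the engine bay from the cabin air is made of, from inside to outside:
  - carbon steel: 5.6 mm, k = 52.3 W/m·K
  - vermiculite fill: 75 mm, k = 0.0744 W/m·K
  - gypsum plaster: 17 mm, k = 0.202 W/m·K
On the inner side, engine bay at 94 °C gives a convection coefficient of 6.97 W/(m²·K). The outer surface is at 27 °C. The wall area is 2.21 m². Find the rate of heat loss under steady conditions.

Treating each layer as a thermal resistance in series:
R_inner film = 1/(h_i·A) = 1/(6.97×2.21) = 0.06492 K/W
R_carbon steel = L/(kA) = 0.0056/(52.3×2.21) = 4.845×10^-5 K/W
R_vermiculite fill = L/(kA) = 0.075/(0.0744×2.21) = 0.4561 K/W
R_gypsum plaster = L/(kA) = 0.017/(0.202×2.21) = 0.03808 K/W
R_total = 0.5592 K/W
Q = ΔT / R_total = 67 / 0.5592

Q ≈ 120 W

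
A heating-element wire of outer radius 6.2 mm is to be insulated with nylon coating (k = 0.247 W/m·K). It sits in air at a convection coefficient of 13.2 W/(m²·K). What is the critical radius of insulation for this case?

For a cylinder r_cr = k/h = 0.247/13.2
r_cr = 18.7 mm; since the bare radius (6.2 mm) is below r_cr, adding a thin layer of insulation will *increase* heat loss.

r_cr ≈ 18.7 mm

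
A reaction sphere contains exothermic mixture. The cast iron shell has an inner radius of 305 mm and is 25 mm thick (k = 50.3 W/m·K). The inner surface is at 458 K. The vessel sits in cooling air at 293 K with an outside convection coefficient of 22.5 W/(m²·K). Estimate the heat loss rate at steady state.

Q ≈ 5020 W

For a spherical shell R = (1/r₁ − 1/r₂)/(4πk); film R = 1/(h·4πr²). In series:
R_cast iron shell = (1/0.305 − 1/0.33)/(4π×50.3) = 3.93×10^-4 K/W
R_outer film = 1/(h·4πr_o²) = 1/(22.5×4π×0.33²) = 0.03248 K/W
R_total = 0.03287 K/W
Q = ΔT/R_total = 165/0.03287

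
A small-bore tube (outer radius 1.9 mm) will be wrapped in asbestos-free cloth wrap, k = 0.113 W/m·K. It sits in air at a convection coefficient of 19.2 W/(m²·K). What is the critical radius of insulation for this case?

r_cr ≈ 5.89 mm

For a cylinder r_cr = k/h = 0.113/19.2
r_cr = 5.89 mm; since the bare radius (1.9 mm) is below r_cr, adding a thin layer of insulation will *increase* heat loss.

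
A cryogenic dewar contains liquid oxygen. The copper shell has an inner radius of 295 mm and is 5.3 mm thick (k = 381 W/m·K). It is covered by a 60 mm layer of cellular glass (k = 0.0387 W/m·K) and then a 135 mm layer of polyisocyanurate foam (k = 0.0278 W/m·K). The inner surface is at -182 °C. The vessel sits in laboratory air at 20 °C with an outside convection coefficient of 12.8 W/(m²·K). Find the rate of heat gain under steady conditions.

Q ≈ 60.6 W

Radial (spherical) resistances in series:
R_copper shell = (1/0.295 − 1/0.3003)/(4π×381) = 1.25×10^-5 K/W
R_cellular glass = (1/0.3003 − 1/0.3603)/(4π×0.0387) = 1.14 K/W
R_polyisocyanurate foam = (1/0.3603 − 1/0.4953)/(4π×0.0278) = 2.165 K/W
R_outer film = 1/(h·4πr_o²) = 1/(12.8×4π×0.4953²) = 0.02534 K/W
R_total = 3.331 K/W
Q = ΔT/R_total = 202/3.331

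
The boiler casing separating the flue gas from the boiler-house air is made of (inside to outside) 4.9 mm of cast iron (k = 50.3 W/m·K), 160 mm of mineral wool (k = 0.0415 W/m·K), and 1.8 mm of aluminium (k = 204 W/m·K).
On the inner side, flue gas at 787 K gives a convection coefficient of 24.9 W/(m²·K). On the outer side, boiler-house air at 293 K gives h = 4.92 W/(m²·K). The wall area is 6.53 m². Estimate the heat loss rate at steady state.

Treating each layer as a thermal resistance in series:
R_inner film = 1/(h_i·A) = 1/(24.9×6.53) = 0.00615 K/W
R_cast iron = L/(kA) = 0.0049/(50.3×6.53) = 1.492×10^-5 K/W
R_mineral wool = L/(kA) = 0.16/(0.0415×6.53) = 0.5904 K/W
R_aluminium = L/(kA) = 0.0018/(204×6.53) = 1.351×10^-6 K/W
R_outer film = 1/(h_o·A) = 1/(4.92×6.53) = 0.03113 K/W
R_total = 0.6277 K/W
Q = ΔT / R_total = 494 / 0.6277

Q ≈ 787 W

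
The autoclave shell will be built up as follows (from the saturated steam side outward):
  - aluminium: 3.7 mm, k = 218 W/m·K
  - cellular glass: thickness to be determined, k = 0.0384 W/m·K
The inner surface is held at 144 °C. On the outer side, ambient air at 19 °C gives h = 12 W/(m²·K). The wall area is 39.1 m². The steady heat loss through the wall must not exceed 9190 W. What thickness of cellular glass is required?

Using the resistance-network approach (series):
R_aluminium = L/(kA) = 0.0037/(218×39.1) = 4.341×10^-7 K/W
R_outer film = 1/(h_o·A) = 1/(12×39.1) = 0.002131 K/W
Sum of the known resistances R_other = 0.002132 K/W
Required total resistance R_tot = ΔT/Q_allow = 125/9190 = 0.0136 K/W
R_cellular glass = R_tot − R_other = 0.01147 K/W
L = R·k·A = 0.01147×0.0384×39.1

L ≈ 17.2 mm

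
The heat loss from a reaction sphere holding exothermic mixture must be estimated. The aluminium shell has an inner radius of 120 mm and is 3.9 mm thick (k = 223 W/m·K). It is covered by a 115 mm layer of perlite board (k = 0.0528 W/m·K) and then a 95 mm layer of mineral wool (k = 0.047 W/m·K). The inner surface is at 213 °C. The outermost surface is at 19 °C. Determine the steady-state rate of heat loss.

Radial (spherical) resistances in series:
R_aluminium shell = (1/0.12 − 1/0.1239)/(4π×223) = 9.36×10^-5 K/W
R_perlite board = (1/0.1239 − 1/0.2389)/(4π×0.0528) = 5.856 K/W
R_mineral wool = (1/0.2389 − 1/0.3339)/(4π×0.047) = 2.016 K/W
R_total = 7.872 K/W
Q = ΔT/R_total = 194/7.872

Q ≈ 24.6 W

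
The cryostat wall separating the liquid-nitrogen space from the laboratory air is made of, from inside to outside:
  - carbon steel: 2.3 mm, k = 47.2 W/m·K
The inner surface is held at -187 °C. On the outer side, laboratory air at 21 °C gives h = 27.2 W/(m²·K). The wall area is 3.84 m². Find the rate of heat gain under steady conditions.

Treating each layer as a thermal resistance in series:
R_carbon steel = L/(kA) = 0.0023/(47.2×3.84) = 1.269×10^-5 K/W
R_outer film = 1/(h_o·A) = 1/(27.2×3.84) = 0.009574 K/W
R_total = 0.009587 K/W
Q = ΔT / R_total = 208 / 0.009587

Q ≈ 21700 W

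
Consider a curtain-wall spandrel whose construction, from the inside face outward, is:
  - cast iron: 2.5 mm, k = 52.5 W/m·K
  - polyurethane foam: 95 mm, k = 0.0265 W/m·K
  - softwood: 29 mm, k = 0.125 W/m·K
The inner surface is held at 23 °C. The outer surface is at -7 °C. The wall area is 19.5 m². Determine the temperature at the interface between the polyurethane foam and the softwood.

T ≈ -5.18 °C

Series thermal resistances:
R_cast iron = L/(kA) = 0.0025/(52.5×19.5) = 2.442×10^-6 K/W
R_polyurethane foam = L/(kA) = 0.095/(0.0265×19.5) = 0.1838 K/W
R_softwood = L/(kA) = 0.029/(0.125×19.5) = 0.0119 K/W
R_total = 0.1957 K/W;  Q = ΔT/R_total = 30/0.1957 = 153.3 W
T_interface = T_inner − Q·ΣR(inner→interface) = 23 − 153×0.1838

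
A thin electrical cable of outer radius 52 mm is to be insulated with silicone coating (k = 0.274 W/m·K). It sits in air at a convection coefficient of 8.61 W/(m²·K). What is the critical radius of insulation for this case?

r_cr ≈ 31.8 mm

For a cylinder r_cr = k/h = 0.274/8.61
r_cr = 31.8 mm; since the bare radius (52 mm) is above r_cr, any added insulation will reduce heat loss.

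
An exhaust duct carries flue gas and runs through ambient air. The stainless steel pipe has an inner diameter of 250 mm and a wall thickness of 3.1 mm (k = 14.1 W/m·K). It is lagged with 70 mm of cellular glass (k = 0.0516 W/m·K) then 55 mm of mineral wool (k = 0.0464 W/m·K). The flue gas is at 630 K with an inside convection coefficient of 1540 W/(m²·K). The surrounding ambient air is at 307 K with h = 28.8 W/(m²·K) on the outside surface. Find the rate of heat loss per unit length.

For a radial system each layer contributes R = ln(r_out/r_in)/(2πkL); films add R = 1/(hA).
R_inner film = 1/(h_i·2πr₁L) = 1/(1540×2π×0.125×1) = 8.268×10^-4 K/W
R_stainless steel pipe wall = ln(128.1/125)/(2π×14.1×1) = 2.765×10^-4 K/W
R_cellular glass = ln(198.1/128.1)/(2π×0.0516×1) = 1.345 K/W
R_mineral wool = ln(253.1/198.1)/(2π×0.0464×1) = 0.8404 K/W
R_outer film = 1/(h_o·2πr_oL) = 1/(28.8×2π×0.2531×1) = 0.02183 K/W
R_total = 2.208 K/W
Q = ΔT/R_total = 323/2.208

q′ ≈ 146 W/m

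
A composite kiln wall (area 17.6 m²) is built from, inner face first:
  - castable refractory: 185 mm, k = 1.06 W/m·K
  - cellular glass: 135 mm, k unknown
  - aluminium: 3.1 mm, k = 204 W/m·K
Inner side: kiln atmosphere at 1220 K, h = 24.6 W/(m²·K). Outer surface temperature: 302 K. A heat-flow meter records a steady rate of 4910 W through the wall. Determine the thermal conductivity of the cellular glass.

k ≈ 0.0439 W/(m·K)

Series thermal resistances:
R_inner film = 1/(h_i·A) = 1/(24.6×17.6) = 0.00231 K/W
R_castable refractory = L/(kA) = 0.185/(1.06×17.6) = 0.009916 K/W
R_aluminium = L/(kA) = 0.0031/(204×17.6) = 8.634×10^-7 K/W
Sum of known resistances R_other = 0.01223 K/W
Total R = ΔT/Q = 918/4910 = 0.187 K/W
R_cellular glass = R_total − R_other = 0.1747 K/W
k = L/(R·A) = 0.135/(0.1747×17.6)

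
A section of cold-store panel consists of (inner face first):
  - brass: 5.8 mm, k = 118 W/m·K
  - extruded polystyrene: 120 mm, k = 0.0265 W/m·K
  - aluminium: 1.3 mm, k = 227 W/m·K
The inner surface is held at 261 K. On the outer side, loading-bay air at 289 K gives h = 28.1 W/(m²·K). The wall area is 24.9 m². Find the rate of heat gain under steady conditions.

Q ≈ 153 W

Model the wall as resistances in series:
R_brass = L/(kA) = 0.0058/(118×24.9) = 1.974×10^-6 K/W
R_extruded polystyrene = L/(kA) = 0.12/(0.0265×24.9) = 0.1819 K/W
R_aluminium = L/(kA) = 0.0013/(227×24.9) = 2.3×10^-7 K/W
R_outer film = 1/(h_o·A) = 1/(28.1×24.9) = 0.001429 K/W
R_total = 0.1833 K/W
Q = ΔT / R_total = 28 / 0.1833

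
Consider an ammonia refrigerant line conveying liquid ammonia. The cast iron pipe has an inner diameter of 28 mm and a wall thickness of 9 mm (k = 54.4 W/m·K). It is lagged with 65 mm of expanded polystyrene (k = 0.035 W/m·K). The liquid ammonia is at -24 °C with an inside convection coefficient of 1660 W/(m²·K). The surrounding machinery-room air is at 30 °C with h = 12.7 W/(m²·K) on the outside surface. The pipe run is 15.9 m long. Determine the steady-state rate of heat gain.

Radial resistances (cylindrical: R_cond = ln(r_o/r_i)/(2πkL), R_conv = 1/(h·2πrL)):
R_inner film = 1/(h_i·2πr₁L) = 1/(1660×2π×0.014×15.9) = 4.307×10^-4 K/W
R_cast iron pipe wall = ln(23/14)/(2π×54.4×15.9) = 9.135×10^-5 K/W
R_expanded polystyrene = ln(88/23)/(2π×0.035×15.9) = 0.3838 K/W
R_outer film = 1/(h_o·2πr_oL) = 1/(12.7×2π×0.088×15.9) = 0.008956 K/W
R_total = 0.3932 K/W
Q = ΔT/R_total = 54/0.3932

Q ≈ 137 W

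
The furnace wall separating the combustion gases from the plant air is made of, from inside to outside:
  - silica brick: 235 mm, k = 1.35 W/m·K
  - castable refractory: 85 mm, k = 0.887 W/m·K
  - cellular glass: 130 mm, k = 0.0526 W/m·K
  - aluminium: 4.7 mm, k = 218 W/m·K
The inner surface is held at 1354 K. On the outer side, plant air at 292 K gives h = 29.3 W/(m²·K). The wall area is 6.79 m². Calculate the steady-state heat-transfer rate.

Using the resistance-network approach (series):
R_silica brick = L/(kA) = 0.235/(1.35×6.79) = 0.02564 K/W
R_castable refractory = L/(kA) = 0.085/(0.887×6.79) = 0.01411 K/W
R_cellular glass = L/(kA) = 0.13/(0.0526×6.79) = 0.364 K/W
R_aluminium = L/(kA) = 0.0047/(218×6.79) = 3.175×10^-6 K/W
R_outer film = 1/(h_o·A) = 1/(29.3×6.79) = 0.005026 K/W
R_total = 0.4088 K/W
Q = ΔT / R_total = 1062 / 0.4088

Q ≈ 2600 W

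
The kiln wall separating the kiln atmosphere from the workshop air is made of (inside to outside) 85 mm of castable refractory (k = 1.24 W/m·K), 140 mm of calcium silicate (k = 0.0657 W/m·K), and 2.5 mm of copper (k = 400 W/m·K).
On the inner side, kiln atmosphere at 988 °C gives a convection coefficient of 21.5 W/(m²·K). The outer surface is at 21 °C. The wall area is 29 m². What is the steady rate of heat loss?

Q ≈ 12500 W

Thermal resistances in series:
R_inner film = 1/(h_i·A) = 1/(21.5×29) = 0.001604 K/W
R_castable refractory = L/(kA) = 0.085/(1.24×29) = 0.002364 K/W
R_calcium silicate = L/(kA) = 0.14/(0.0657×29) = 0.07348 K/W
R_copper = L/(kA) = 0.0025/(400×29) = 2.155×10^-7 K/W
R_total = 0.07745 K/W
Q = ΔT / R_total = 967 / 0.07745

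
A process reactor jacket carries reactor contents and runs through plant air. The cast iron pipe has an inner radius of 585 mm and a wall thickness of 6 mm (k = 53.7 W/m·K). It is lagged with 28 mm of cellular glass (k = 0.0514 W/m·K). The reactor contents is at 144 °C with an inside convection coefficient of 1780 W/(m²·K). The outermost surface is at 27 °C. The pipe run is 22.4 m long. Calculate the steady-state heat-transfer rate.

Q ≈ 18300 W

Treating each annulus and film as a series resistance:
R_inner film = 1/(h_i·2πr₁L) = 1/(1780×2π×0.585×22.4) = 6.823×10^-6 K/W
R_cast iron pipe wall = ln(591/585)/(2π×53.7×22.4) = 1.35×10^-6 K/W
R_cellular glass = ln(619/591)/(2π×0.0514×22.4) = 0.006399 K/W
R_total = 0.006407 K/W
Q = ΔT/R_total = 117/0.006407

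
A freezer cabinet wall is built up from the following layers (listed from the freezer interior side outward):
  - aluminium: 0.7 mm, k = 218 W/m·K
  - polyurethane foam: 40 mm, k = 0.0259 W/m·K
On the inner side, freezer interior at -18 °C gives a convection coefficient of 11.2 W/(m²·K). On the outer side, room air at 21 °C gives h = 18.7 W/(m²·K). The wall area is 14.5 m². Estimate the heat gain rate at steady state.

Q ≈ 335 W

Series thermal resistances:
R_inner film = 1/(h_i·A) = 1/(11.2×14.5) = 0.006158 K/W
R_aluminium = L/(kA) = 0.0007/(218×14.5) = 2.214×10^-7 K/W
R_polyurethane foam = L/(kA) = 0.04/(0.0259×14.5) = 0.1065 K/W
R_outer film = 1/(h_o·A) = 1/(18.7×14.5) = 0.003688 K/W
R_total = 0.1164 K/W
Q = ΔT / R_total = 39 / 0.1164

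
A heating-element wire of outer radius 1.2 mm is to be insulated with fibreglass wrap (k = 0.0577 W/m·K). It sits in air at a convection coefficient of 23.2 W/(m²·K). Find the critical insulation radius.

r_cr ≈ 2.49 mm

For a cylinder r_cr = k/h = 0.0577/23.2
r_cr = 2.49 mm; since the bare radius (1.2 mm) is below r_cr, adding a thin layer of insulation will *increase* heat loss.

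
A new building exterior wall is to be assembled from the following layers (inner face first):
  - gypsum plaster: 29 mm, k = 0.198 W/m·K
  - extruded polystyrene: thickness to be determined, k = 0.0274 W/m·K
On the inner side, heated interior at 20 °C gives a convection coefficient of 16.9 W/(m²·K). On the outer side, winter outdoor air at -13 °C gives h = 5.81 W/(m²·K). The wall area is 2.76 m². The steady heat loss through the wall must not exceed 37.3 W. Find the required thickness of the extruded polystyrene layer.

Treating each layer as a thermal resistance in series:
R_inner film = 1/(h_i·A) = 1/(16.9×2.76) = 0.02144 K/W
R_gypsum plaster = L/(kA) = 0.029/(0.198×2.76) = 0.05307 K/W
R_outer film = 1/(h_o·A) = 1/(5.81×2.76) = 0.06236 K/W
Sum of the known resistances R_other = 0.1369 K/W
Required total resistance R_tot = ΔT/Q_allow = 33/37.3 = 0.8847 K/W
R_extruded polystyrene = R_tot − R_other = 0.7479 K/W
L = R·k·A = 0.7479×0.0274×2.76

L ≈ 56.6 mm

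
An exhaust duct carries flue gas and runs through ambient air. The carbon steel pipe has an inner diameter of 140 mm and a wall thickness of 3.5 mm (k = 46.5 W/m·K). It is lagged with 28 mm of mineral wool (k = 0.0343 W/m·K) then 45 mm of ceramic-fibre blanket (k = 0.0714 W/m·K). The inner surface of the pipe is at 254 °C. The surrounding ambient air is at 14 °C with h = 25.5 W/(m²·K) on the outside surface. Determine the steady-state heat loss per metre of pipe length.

q′ ≈ 102 W/m

Radial resistances (cylindrical: R_cond = ln(r_o/r_i)/(2πkL), R_conv = 1/(h·2πrL)):
R_carbon steel pipe wall = ln(73.5/70)/(2π×46.5×1) = 1.67×10^-4 K/W
R_mineral wool = ln(101.5/73.5)/(2π×0.0343×1) = 1.498 K/W
R_ceramic-fibre blanket = ln(146.5/101.5)/(2π×0.0714×1) = 0.818 K/W
R_outer film = 1/(h_o·2πr_oL) = 1/(25.5×2π×0.1465×1) = 0.0426 K/W
R_total = 2.358 K/W
Q = ΔT/R_total = 240/2.358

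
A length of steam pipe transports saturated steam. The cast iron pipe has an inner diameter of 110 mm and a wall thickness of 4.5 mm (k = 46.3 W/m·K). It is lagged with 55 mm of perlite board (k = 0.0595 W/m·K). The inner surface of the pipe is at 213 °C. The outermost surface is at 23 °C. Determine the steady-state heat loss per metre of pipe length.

Cylindrical conduction, so R = ln(r₂/r₁)/(2πkL) per layer, in series:
R_cast iron pipe wall = ln(59.5/55)/(2π×46.3×1) = 2.703×10^-4 K/W
R_perlite board = ln(114.5/59.5)/(2π×0.0595×1) = 1.751 K/W
R_total = 1.751 K/W
Q = ΔT/R_total = 190/1.751

q′ ≈ 108 W/m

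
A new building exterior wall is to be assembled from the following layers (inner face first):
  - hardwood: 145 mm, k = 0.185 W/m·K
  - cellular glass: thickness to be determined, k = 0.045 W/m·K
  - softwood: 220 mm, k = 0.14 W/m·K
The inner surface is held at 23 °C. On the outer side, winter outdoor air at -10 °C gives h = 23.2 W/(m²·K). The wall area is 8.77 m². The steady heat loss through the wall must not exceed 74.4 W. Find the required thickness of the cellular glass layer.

Treating each layer as a thermal resistance in series:
R_hardwood = L/(kA) = 0.145/(0.185×8.77) = 0.08937 K/W
R_softwood = L/(kA) = 0.22/(0.14×8.77) = 0.1792 K/W
R_outer film = 1/(h_o·A) = 1/(23.2×8.77) = 0.004915 K/W
Sum of the known resistances R_other = 0.2735 K/W
Required total resistance R_tot = ΔT/Q_allow = 33/74.4 = 0.4435 K/W
R_cellular glass = R_tot − R_other = 0.1701 K/W
L = R·k·A = 0.1701×0.045×8.77

L ≈ 67.1 mm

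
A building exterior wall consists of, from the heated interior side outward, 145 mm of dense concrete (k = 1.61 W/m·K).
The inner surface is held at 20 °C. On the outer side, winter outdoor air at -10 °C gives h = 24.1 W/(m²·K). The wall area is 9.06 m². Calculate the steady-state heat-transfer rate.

Thermal resistances in series:
R_dense concrete = L/(kA) = 0.145/(1.61×9.06) = 0.009941 K/W
R_outer film = 1/(h_o·A) = 1/(24.1×9.06) = 0.00458 K/W
R_total = 0.01452 K/W
Q = ΔT / R_total = 30 / 0.01452

Q ≈ 2070 W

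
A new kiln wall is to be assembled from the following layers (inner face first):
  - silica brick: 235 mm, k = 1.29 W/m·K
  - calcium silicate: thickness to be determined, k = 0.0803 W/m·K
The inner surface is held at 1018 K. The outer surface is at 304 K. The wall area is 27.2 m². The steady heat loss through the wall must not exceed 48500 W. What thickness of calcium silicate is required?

Thermal resistances in series:
R_silica brick = L/(kA) = 0.235/(1.29×27.2) = 0.006697 K/W
Sum of the known resistances R_other = 0.006697 K/W
Required total resistance R_tot = ΔT/Q_allow = 714/48500 = 0.01472 K/W
R_calcium silicate = R_tot − R_other = 0.008024 K/W
L = R·k·A = 0.008024×0.0803×27.2

L ≈ 17.5 mm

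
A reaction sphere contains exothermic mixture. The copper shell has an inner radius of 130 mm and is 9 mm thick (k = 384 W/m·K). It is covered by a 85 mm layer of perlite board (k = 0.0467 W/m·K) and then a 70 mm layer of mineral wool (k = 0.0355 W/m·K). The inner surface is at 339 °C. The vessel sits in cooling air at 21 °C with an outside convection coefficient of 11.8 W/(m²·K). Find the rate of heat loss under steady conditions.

Q ≈ 44.7 W

For a spherical shell R = (1/r₁ − 1/r₂)/(4πk); film R = 1/(h·4πr²). In series:
R_copper shell = (1/0.13 − 1/0.139)/(4π×384) = 1.032×10^-4 K/W
R_perlite board = (1/0.139 − 1/0.224)/(4π×0.0467) = 4.652 K/W
R_mineral wool = (1/0.224 − 1/0.294)/(4π×0.0355) = 2.383 K/W
R_outer film = 1/(h·4πr_o²) = 1/(11.8×4π×0.294²) = 0.07802 K/W
R_total = 7.113 K/W
Q = ΔT/R_total = 318/7.113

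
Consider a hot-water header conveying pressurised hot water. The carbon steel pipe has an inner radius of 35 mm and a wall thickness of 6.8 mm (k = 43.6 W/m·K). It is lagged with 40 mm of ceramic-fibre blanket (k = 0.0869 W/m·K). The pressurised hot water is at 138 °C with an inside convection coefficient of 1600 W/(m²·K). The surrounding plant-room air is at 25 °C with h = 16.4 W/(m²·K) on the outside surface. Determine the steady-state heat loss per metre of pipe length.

q′ ≈ 83.6 W/m

Cylindrical conduction, so R = ln(r₂/r₁)/(2πkL) per layer, in series:
R_inner film = 1/(h_i·2πr₁L) = 1/(1600×2π×0.035×1) = 0.002842 K/W
R_carbon steel pipe wall = ln(41.8/35)/(2π×43.6×1) = 6.481×10^-4 K/W
R_ceramic-fibre blanket = ln(81.8/41.8)/(2π×0.0869×1) = 1.23 K/W
R_outer film = 1/(h_o·2πr_oL) = 1/(16.4×2π×0.0818×1) = 0.1186 K/W
R_total = 1.352 K/W
Q = ΔT/R_total = 113/1.352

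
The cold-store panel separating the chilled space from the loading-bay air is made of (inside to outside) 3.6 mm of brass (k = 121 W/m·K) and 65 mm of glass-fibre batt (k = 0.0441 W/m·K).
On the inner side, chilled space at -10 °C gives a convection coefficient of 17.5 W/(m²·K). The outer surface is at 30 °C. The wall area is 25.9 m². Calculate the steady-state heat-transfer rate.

Model the wall as resistances in series:
R_inner film = 1/(h_i·A) = 1/(17.5×25.9) = 0.002206 K/W
R_brass = L/(kA) = 0.0036/(121×25.9) = 1.149×10^-6 K/W
R_glass-fibre batt = L/(kA) = 0.065/(0.0441×25.9) = 0.05691 K/W
R_total = 0.05912 K/W
Q = ΔT / R_total = 40 / 0.05912

Q ≈ 677 W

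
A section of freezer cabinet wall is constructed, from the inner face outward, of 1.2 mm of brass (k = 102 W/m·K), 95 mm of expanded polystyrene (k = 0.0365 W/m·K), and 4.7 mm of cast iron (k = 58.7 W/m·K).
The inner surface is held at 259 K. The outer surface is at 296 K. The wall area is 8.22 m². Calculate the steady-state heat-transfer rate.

Thermal resistances in series:
R_brass = L/(kA) = 0.0012/(102×8.22) = 1.431×10^-6 K/W
R_expanded polystyrene = L/(kA) = 0.095/(0.0365×8.22) = 0.3166 K/W
R_cast iron = L/(kA) = 0.0047/(58.7×8.22) = 9.741×10^-6 K/W
R_total = 0.3166 K/W
Q = ΔT / R_total = 37 / 0.3166

Q ≈ 117 W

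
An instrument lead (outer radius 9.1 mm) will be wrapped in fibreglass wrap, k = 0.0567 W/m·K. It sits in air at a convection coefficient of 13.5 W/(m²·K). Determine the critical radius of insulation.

r_cr ≈ 4.2 mm

For a cylinder r_cr = k/h = 0.0567/13.5
r_cr = 4.2 mm; since the bare radius (9.1 mm) is above r_cr, any added insulation will reduce heat loss.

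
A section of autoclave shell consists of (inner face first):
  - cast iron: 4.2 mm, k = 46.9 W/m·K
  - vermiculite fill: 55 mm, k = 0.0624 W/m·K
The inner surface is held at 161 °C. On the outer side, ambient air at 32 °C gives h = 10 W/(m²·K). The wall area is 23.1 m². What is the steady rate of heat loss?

Q ≈ 3040 W

Thermal resistances in series:
R_cast iron = L/(kA) = 0.0042/(46.9×23.1) = 3.877×10^-6 K/W
R_vermiculite fill = L/(kA) = 0.055/(0.0624×23.1) = 0.03816 K/W
R_outer film = 1/(h_o·A) = 1/(10×23.1) = 0.004329 K/W
R_total = 0.04249 K/W
Q = ΔT / R_total = 129 / 0.04249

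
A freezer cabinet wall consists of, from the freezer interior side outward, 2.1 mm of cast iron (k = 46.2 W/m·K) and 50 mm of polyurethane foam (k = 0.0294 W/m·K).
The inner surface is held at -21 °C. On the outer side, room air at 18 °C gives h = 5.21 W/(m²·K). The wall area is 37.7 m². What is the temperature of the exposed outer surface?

Treating each layer as a thermal resistance in series:
R_cast iron = L/(kA) = 0.0021/(46.2×37.7) = 1.206×10^-6 K/W
R_polyurethane foam = L/(kA) = 0.05/(0.0294×37.7) = 0.04511 K/W
R_outer film = 1/(h_o·A) = 1/(5.21×37.7) = 0.005091 K/W
R_total = 0.0502 K/W;  Q = ΔT/R_total = 39/0.0502 = 776.8 W
T_interface = T_inner + Q·ΣR(inner→interface) = -21 + 777×0.04511

T ≈ 14 °C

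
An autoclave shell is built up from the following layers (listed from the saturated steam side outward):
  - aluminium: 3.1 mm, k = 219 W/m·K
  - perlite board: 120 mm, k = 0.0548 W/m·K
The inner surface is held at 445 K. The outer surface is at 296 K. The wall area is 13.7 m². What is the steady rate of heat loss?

Q ≈ 932 W

Model the wall as resistances in series:
R_aluminium = L/(kA) = 0.0031/(219×13.7) = 1.033×10^-6 K/W
R_perlite board = L/(kA) = 0.12/(0.0548×13.7) = 0.1598 K/W
R_total = 0.1598 K/W
Q = ΔT / R_total = 149 / 0.1598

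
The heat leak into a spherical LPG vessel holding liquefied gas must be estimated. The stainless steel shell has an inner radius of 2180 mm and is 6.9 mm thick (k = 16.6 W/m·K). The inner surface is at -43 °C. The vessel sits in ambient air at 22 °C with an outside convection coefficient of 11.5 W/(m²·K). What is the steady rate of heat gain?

Q ≈ 44700 W

Each spherical layer contributes R = (1/r_i − 1/r_o)/(4πk):
R_stainless steel shell = (1/2.18 − 1/2.1869)/(4π×16.6) = 6.938×10^-6 K/W
R_outer film = 1/(h·4πr_o²) = 1/(11.5×4π×2.1869²) = 0.001447 K/W
R_total = 0.001454 K/W
Q = ΔT/R_total = 65/0.001454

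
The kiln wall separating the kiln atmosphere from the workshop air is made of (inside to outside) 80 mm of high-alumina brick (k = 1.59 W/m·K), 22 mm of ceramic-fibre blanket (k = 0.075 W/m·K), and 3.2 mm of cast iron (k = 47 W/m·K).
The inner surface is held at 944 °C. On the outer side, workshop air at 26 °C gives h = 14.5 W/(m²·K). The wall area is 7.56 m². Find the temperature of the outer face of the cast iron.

T ≈ 179 °C

Using the resistance-network approach (series):
R_high-alumina brick = L/(kA) = 0.08/(1.59×7.56) = 0.006655 K/W
R_ceramic-fibre blanket = L/(kA) = 0.022/(0.075×7.56) = 0.0388 K/W
R_cast iron = L/(kA) = 0.0032/(47×7.56) = 9.006×10^-6 K/W
R_outer film = 1/(h_o·A) = 1/(14.5×7.56) = 0.009122 K/W
R_total = 0.05459 K/W;  Q = ΔT/R_total = 918/0.05459 = 16820 W
T_interface = T_inner − Q·ΣR(inner→interface) = 944 − 16800×0.04547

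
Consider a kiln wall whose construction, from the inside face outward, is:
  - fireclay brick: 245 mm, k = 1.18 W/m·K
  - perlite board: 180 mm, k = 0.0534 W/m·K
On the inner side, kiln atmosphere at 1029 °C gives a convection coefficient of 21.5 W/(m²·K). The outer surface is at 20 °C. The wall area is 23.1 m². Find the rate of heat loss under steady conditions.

Using the resistance-network approach (series):
R_inner film = 1/(h_i·A) = 1/(21.5×23.1) = 0.002013 K/W
R_fireclay brick = L/(kA) = 0.245/(1.18×23.1) = 0.008988 K/W
R_perlite board = L/(kA) = 0.18/(0.0534×23.1) = 0.1459 K/W
R_total = 0.1569 K/W
Q = ΔT / R_total = 1009 / 0.1569

Q ≈ 6430 W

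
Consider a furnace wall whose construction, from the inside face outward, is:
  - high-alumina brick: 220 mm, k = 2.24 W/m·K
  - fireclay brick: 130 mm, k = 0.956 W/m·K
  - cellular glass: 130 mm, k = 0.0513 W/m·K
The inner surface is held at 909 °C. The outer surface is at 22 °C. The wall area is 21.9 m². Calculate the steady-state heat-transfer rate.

Q ≈ 7020 W

Series thermal resistances:
R_high-alumina brick = L/(kA) = 0.22/(2.24×21.9) = 0.004485 K/W
R_fireclay brick = L/(kA) = 0.13/(0.956×21.9) = 0.006209 K/W
R_cellular glass = L/(kA) = 0.13/(0.0513×21.9) = 0.1157 K/W
R_total = 0.1264 K/W
Q = ΔT / R_total = 887 / 0.1264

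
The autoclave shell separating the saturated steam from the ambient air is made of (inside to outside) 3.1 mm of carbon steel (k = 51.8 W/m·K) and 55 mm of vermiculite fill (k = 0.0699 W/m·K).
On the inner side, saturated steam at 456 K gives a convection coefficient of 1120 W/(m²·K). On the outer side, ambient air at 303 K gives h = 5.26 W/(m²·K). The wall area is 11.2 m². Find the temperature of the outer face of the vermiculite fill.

T ≈ 333 K

Using the resistance-network approach (series):
R_inner film = 1/(h_i·A) = 1/(1120×11.2) = 7.972×10^-5 K/W
R_carbon steel = L/(kA) = 0.0031/(51.8×11.2) = 5.343×10^-6 K/W
R_vermiculite fill = L/(kA) = 0.055/(0.0699×11.2) = 0.07025 K/W
R_outer film = 1/(h_o·A) = 1/(5.26×11.2) = 0.01697 K/W
R_total = 0.08731 K/W;  Q = ΔT/R_total = 153/0.08731 = 1752 W
T_interface = T_inner − Q·ΣR(inner→interface) = 456 − 1750×0.07034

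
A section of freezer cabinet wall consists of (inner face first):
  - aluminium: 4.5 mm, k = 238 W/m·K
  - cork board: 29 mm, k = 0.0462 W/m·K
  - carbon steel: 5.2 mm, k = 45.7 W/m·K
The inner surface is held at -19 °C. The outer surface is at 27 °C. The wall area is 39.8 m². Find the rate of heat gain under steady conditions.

Q ≈ 2920 W

Series thermal resistances:
R_aluminium = L/(kA) = 0.0045/(238×39.8) = 4.751×10^-7 K/W
R_cork board = L/(kA) = 0.029/(0.0462×39.8) = 0.01577 K/W
R_carbon steel = L/(kA) = 0.0052/(45.7×39.8) = 2.859×10^-6 K/W
R_total = 0.01577 K/W
Q = ΔT / R_total = 46 / 0.01577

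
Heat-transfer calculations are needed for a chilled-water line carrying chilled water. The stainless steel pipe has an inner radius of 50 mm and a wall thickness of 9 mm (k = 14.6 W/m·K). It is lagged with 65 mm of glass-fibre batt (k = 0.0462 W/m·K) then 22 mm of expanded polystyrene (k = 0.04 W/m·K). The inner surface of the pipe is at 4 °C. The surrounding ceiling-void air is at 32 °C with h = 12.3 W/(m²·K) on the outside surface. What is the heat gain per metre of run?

Radial resistances (cylindrical: R_cond = ln(r_o/r_i)/(2πkL), R_conv = 1/(h·2πrL)):
R_stainless steel pipe wall = ln(59/50)/(2π×14.6×1) = 0.001804 K/W
R_glass-fibre batt = ln(124/59)/(2π×0.0462×1) = 2.559 K/W
R_expanded polystyrene = ln(146/124)/(2π×0.04×1) = 0.6498 K/W
R_outer film = 1/(h_o·2πr_oL) = 1/(12.3×2π×0.146×1) = 0.08863 K/W
R_total = 3.299 K/W
Q = ΔT/R_total = 28/3.299

q′ ≈ 8.49 W/m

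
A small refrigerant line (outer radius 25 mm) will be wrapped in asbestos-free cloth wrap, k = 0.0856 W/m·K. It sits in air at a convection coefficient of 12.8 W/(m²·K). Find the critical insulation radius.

r_cr ≈ 6.69 mm

For a cylinder r_cr = k/h = 0.0856/12.8
r_cr = 6.69 mm; since the bare radius (25 mm) is above r_cr, any added insulation will reduce heat loss.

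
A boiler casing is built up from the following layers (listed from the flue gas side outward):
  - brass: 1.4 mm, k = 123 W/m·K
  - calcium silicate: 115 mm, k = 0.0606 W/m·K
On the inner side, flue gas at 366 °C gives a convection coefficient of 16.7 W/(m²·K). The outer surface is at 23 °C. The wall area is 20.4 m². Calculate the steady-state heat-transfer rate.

Model the wall as resistances in series:
R_inner film = 1/(h_i·A) = 1/(16.7×20.4) = 0.002935 K/W
R_brass = L/(kA) = 0.0014/(123×20.4) = 5.579×10^-7 K/W
R_calcium silicate = L/(kA) = 0.115/(0.0606×20.4) = 0.09302 K/W
R_total = 0.09596 K/W
Q = ΔT / R_total = 343 / 0.09596

Q ≈ 3570 W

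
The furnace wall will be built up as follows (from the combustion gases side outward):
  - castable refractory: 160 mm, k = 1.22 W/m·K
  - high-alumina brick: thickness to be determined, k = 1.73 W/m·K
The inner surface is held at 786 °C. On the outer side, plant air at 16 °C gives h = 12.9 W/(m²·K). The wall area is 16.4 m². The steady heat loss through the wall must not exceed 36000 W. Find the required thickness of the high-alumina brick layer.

L ≈ 246 mm

Using the resistance-network approach (series):
R_castable refractory = L/(kA) = 0.16/(1.22×16.4) = 0.007997 K/W
R_outer film = 1/(h_o·A) = 1/(12.9×16.4) = 0.004727 K/W
Sum of the known resistances R_other = 0.01272 K/W
Required total resistance R_tot = ΔT/Q_allow = 770/36000 = 0.02139 K/W
R_high-alumina brick = R_tot − R_other = 0.008665 K/W
L = R·k·A = 0.008665×1.73×16.4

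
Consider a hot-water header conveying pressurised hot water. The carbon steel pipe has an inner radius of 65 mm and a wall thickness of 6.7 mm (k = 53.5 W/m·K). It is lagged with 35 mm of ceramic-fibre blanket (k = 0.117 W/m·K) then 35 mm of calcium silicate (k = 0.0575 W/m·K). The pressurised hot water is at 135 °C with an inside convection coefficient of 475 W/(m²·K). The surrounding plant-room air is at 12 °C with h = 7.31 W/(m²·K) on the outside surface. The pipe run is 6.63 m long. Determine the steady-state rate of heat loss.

Q ≈ 549 W

Cylindrical conduction, so R = ln(r₂/r₁)/(2πkL) per layer, in series:
R_inner film = 1/(h_i·2πr₁L) = 1/(475×2π×0.065×6.63) = 7.775×10^-4 K/W
R_carbon steel pipe wall = ln(71.7/65)/(2π×53.5×6.63) = 4.402×10^-5 K/W
R_ceramic-fibre blanket = ln(106.7/71.7)/(2π×0.117×6.63) = 0.08156 K/W
R_calcium silicate = ln(141.7/106.7)/(2π×0.0575×6.63) = 0.1184 K/W
R_outer film = 1/(h_o·2πr_oL) = 1/(7.31×2π×0.1417×6.63) = 0.02317 K/W
R_total = 0.224 K/W
Q = ΔT/R_total = 123/0.224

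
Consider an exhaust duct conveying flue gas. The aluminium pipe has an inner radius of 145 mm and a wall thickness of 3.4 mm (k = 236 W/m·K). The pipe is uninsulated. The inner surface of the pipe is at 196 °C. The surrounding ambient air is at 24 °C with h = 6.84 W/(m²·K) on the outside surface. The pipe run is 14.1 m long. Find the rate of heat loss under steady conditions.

Q ≈ 15500 W

Radial resistances (cylindrical: R_cond = ln(r_o/r_i)/(2πkL), R_conv = 1/(h·2πrL)):
R_aluminium pipe wall = ln(148.4/145)/(2π×236×14.1) = 1.109×10^-6 K/W
R_outer film = 1/(h_o·2πr_oL) = 1/(6.84×2π×0.1484×14.1) = 0.01112 K/W
R_total = 0.01112 K/W
Q = ΔT/R_total = 172/0.01112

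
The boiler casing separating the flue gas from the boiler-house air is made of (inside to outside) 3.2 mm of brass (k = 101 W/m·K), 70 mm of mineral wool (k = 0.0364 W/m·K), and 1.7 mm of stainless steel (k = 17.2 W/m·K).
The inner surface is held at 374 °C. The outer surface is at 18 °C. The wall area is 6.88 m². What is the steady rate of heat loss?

Q ≈ 1270 W

Thermal resistances in series:
R_brass = L/(kA) = 0.0032/(101×6.88) = 4.605×10^-6 K/W
R_mineral wool = L/(kA) = 0.07/(0.0364×6.88) = 0.2795 K/W
R_stainless steel = L/(kA) = 0.0017/(17.2×6.88) = 1.437×10^-5 K/W
R_total = 0.2795 K/W
Q = ΔT / R_total = 356 / 0.2795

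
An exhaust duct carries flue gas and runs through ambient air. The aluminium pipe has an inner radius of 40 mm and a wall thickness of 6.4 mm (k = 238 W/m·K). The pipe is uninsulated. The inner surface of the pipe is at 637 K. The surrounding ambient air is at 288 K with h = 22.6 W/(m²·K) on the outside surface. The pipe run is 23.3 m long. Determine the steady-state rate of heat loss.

Q ≈ 53500 W

Cylindrical conduction, so R = ln(r₂/r₁)/(2πkL) per layer, in series:
R_aluminium pipe wall = ln(46.4/40)/(2π×238×23.3) = 4.26×10^-6 K/W
R_outer film = 1/(h_o·2πr_oL) = 1/(22.6×2π×0.0464×23.3) = 0.006514 K/W
R_total = 0.006518 K/W
Q = ΔT/R_total = 349/0.006518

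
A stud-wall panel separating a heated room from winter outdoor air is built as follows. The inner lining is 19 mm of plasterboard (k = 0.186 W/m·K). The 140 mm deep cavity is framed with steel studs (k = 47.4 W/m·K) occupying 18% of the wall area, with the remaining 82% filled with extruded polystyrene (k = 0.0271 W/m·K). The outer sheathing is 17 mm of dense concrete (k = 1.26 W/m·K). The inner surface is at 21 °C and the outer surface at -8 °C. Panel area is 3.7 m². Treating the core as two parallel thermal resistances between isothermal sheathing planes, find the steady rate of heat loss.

Q ≈ 813 W

Sheathing layers in series; stud and cavity paths in parallel between them.
R_inner = 0.019/(0.186×3.7) = 0.02761 K/W
R_stud  = 0.14/(47.4×0.18×3.7) = 0.004435 K/W
R_cav   = 0.14/(0.0271×0.82×3.7) = 1.703 K/W
1/R_core = 1/R_stud + 1/R_cav → R_core = 0.004423 K/W
R_outer = 0.017/(1.26×3.7) = 0.003647 K/W
R_total = 0.03568 K/W
Q = ΔT/R_total = 29/0.03568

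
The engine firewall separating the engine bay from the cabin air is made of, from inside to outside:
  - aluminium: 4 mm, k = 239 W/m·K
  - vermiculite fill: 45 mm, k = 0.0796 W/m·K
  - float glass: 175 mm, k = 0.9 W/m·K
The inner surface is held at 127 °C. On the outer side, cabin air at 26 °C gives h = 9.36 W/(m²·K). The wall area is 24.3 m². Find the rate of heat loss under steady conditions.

Q ≈ 2830 W

Using the resistance-network approach (series):
R_aluminium = L/(kA) = 0.004/(239×24.3) = 6.887×10^-7 K/W
R_vermiculite fill = L/(kA) = 0.045/(0.0796×24.3) = 0.02326 K/W
R_float glass = L/(kA) = 0.175/(0.9×24.3) = 0.008002 K/W
R_outer film = 1/(h_o·A) = 1/(9.36×24.3) = 0.004397 K/W
R_total = 0.03566 K/W
Q = ΔT / R_total = 101 / 0.03566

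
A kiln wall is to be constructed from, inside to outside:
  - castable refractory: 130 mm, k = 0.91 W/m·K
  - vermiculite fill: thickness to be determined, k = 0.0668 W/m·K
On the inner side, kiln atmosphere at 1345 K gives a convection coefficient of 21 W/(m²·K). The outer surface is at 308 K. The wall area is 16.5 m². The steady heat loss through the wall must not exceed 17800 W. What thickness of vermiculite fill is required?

Treating each layer as a thermal resistance in series:
R_inner film = 1/(h_i·A) = 1/(21×16.5) = 0.002886 K/W
R_castable refractory = L/(kA) = 0.13/(0.91×16.5) = 0.008658 K/W
Sum of the known resistances R_other = 0.01154 K/W
Required total resistance R_tot = ΔT/Q_allow = 1037/17800 = 0.05826 K/W
R_vermiculite fill = R_tot − R_other = 0.04671 K/W
L = R·k·A = 0.04671×0.0668×16.5

L ≈ 51.5 mm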